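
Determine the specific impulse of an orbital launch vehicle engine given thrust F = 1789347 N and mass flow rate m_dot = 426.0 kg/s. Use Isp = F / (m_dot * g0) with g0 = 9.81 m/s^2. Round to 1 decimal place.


Step 1: m_dot * g0 = 426.0 * 9.81 = 4179.06
Step 2: Isp = 1789347 / 4179.06 = 428.2 s

428.2


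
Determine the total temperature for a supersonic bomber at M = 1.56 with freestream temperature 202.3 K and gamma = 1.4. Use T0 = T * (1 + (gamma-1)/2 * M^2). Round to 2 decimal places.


Step 1: (gamma-1)/2 = 0.2
Step 2: M^2 = 2.4336
Step 3: 1 + 0.2 * 2.4336 = 1.48672
Step 4: T0 = 202.3 * 1.48672 = 300.76 K

300.76


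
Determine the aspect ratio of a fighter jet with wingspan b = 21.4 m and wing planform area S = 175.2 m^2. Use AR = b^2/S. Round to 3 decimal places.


Step 1: b^2 = 21.4^2 = 457.96
Step 2: AR = 457.96 / 175.2 = 2.614

2.614


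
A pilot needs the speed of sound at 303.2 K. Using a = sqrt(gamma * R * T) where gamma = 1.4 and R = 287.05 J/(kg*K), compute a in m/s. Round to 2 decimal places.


Step 1: gamma * R * T = 1.4 * 287.05 * 303.2 = 121846.984
Step 2: a = sqrt(121846.984) = 349.07 m/s

349.07


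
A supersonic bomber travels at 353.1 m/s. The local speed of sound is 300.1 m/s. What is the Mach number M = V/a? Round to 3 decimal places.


Step 1: M = V / a = 353.1 / 300.1
Step 2: M = 1.177

1.177


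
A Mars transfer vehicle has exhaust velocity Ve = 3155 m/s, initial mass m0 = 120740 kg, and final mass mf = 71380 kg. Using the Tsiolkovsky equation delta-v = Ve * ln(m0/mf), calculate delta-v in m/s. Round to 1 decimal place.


Step 1: Mass ratio m0/mf = 120740 / 71380 = 1.69151
Step 2: ln(1.69151) = 0.525622
Step 3: delta-v = 3155 * 0.525622 = 1658.3 m/s

1658.3


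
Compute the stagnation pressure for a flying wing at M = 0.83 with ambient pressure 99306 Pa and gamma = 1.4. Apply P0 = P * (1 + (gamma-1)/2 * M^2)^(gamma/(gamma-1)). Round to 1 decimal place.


Step 1: (gamma-1)/2 * M^2 = 0.2 * 0.6889 = 0.13778
Step 2: 1 + 0.13778 = 1.13778
Step 3: Exponent gamma/(gamma-1) = 3.5
Step 4: P0 = 99306 * 1.13778^3.5 = 156019.7 Pa

156019.7


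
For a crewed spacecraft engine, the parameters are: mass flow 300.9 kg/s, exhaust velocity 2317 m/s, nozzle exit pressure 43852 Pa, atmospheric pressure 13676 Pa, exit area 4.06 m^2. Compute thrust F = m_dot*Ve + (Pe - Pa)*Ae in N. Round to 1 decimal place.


Step 1: Momentum thrust = m_dot * Ve = 300.9 * 2317 = 697185.3 N
Step 2: Pressure thrust = (Pe - Pa) * Ae = (43852 - 13676) * 4.06 = 122514.56 N
Step 3: Total thrust F = 697185.3 + 122514.56 = 819699.9 N

819699.9


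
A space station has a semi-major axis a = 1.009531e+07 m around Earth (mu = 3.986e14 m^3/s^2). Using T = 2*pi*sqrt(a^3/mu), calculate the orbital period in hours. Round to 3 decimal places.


Step 1: a^3 / mu = 1.028866e+21 / 3.986e14 = 2.581200e+06
Step 2: sqrt(2.581200e+06) = 1606.6114 s
Step 3: T = 2*pi * 1606.6114 = 10094.64 s
Step 4: T in hours = 10094.64 / 3600 = 2.804 hours

2.804


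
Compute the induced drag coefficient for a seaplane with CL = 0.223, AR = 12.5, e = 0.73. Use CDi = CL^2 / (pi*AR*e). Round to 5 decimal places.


Step 1: CL^2 = 0.223^2 = 0.049729
Step 2: pi * AR * e = 3.14159 * 12.5 * 0.73 = 28.667033
Step 3: CDi = 0.049729 / 28.667033 = 0.00173

0.00173


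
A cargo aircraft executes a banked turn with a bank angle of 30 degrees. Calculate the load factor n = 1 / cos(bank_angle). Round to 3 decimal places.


Step 1: Convert 30 degrees to radians = 0.523599
Step 2: cos(30 deg) = 0.866025
Step 3: n = 1 / 0.866025 = 1.155

1.155


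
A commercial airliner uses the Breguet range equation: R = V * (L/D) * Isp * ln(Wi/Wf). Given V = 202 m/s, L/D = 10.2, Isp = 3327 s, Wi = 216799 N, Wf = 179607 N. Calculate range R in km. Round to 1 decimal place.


Step 1: Coefficient = V * (L/D) * Isp = 202 * 10.2 * 3327 = 6854950.8 m
Step 2: Wi/Wf = 216799 / 179607 = 1.207074
Step 3: ln(1.207074) = 0.1882
Step 4: R = 6854950.8 * 0.1882 = 1290098.5 m = 1290.1 km

1290.1


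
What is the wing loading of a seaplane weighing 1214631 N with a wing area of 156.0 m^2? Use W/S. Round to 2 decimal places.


Step 1: Wing loading = W / S = 1214631 / 156.0
Step 2: Wing loading = 7786.10 N/m^2

7786.10


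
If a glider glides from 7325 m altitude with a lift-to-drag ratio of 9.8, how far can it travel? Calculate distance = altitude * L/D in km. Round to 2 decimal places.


Step 1: Glide distance = altitude * L/D = 7325 * 9.8 = 71785.0 m
Step 2: Convert to km: 71785.0 / 1000 = 71.79 km

71.79


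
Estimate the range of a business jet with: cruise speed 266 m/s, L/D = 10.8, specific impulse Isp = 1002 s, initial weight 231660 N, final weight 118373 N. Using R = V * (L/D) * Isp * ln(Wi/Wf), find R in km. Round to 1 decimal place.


Step 1: Coefficient = V * (L/D) * Isp = 266 * 10.8 * 1002 = 2878545.6 m
Step 2: Wi/Wf = 231660 / 118373 = 1.957034
Step 3: ln(1.957034) = 0.67143
Step 4: R = 2878545.6 * 0.67143 = 1932742.2 m = 1932.7 km

1932.7


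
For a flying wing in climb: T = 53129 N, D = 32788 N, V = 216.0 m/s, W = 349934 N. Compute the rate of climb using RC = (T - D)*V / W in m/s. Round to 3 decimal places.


Step 1: Excess thrust = T - D = 53129 - 32788 = 20341 N
Step 2: Excess power = 20341 * 216.0 = 4393656.0 W
Step 3: RC = 4393656.0 / 349934 = 12.556 m/s

12.556


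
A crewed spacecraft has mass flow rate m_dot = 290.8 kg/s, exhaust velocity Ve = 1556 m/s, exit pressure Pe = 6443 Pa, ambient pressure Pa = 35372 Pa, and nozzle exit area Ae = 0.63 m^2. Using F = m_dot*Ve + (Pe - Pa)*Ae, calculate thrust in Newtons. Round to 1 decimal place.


Step 1: Momentum thrust = m_dot * Ve = 290.8 * 1556 = 452484.8 N
Step 2: Pressure thrust = (Pe - Pa) * Ae = (6443 - 35372) * 0.63 = -18225.27 N
Step 3: Total thrust F = 452484.8 + -18225.27 = 434259.5 N

434259.5


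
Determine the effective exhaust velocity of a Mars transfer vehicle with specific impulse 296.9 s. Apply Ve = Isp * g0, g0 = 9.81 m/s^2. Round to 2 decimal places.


Step 1: Ve = Isp * g0 = 296.9 * 9.81
Step 2: Ve = 2912.59 m/s

2912.59


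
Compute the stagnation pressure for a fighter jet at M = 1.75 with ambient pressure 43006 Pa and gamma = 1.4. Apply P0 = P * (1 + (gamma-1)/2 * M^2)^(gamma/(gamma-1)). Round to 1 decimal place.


Step 1: (gamma-1)/2 * M^2 = 0.2 * 3.0625 = 0.6125
Step 2: 1 + 0.6125 = 1.6125
Step 3: Exponent gamma/(gamma-1) = 3.5
Step 4: P0 = 43006 * 1.6125^3.5 = 228969.7 Pa

228969.7


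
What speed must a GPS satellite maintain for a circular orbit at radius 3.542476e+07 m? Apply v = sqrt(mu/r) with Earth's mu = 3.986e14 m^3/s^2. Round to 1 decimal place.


Step 1: mu / r = 3.986e14 / 3.542476e+07 = 11252016.9509
Step 2: v = sqrt(11252016.9509) = 3354.4 m/s

3354.4


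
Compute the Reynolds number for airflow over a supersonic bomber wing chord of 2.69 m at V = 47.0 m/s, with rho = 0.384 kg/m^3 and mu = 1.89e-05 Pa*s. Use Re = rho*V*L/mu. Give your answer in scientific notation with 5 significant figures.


Step 1: Numerator = rho * V * L = 0.384 * 47.0 * 2.69 = 48.54912
Step 2: Re = 48.54912 / 1.89e-05
Step 3: Re = 2.5687e+06

2.5687e+06


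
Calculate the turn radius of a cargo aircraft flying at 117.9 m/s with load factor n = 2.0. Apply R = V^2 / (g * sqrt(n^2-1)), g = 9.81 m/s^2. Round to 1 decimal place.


Step 1: V^2 = 117.9^2 = 13900.41
Step 2: n^2 - 1 = 2.0^2 - 1 = 3.0
Step 3: sqrt(3.0) = 1.732051
Step 4: R = 13900.41 / (9.81 * 1.732051) = 818.1 m

818.1


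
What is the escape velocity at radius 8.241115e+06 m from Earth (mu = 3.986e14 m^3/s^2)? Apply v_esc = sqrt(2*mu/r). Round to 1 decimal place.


Step 1: 2*mu/r = 2 * 3.986e14 / 8.241115e+06 = 96734483.1373
Step 2: v_esc = sqrt(96734483.1373) = 9835.4 m/s

9835.4


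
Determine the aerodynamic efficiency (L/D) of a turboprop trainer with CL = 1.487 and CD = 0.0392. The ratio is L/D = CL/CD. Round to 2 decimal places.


Step 1: L/D = CL / CD = 1.487 / 0.0392
Step 2: L/D = 37.93

37.93


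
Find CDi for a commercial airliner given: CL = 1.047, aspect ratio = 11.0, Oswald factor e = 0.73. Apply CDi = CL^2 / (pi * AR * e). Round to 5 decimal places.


Step 1: CL^2 = 1.047^2 = 1.096209
Step 2: pi * AR * e = 3.14159 * 11.0 * 0.73 = 25.226989
Step 3: CDi = 1.096209 / 25.226989 = 0.04345

0.04345


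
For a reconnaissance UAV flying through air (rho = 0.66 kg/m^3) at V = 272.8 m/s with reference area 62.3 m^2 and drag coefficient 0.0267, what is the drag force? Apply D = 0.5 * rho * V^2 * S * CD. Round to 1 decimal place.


Step 1: Dynamic pressure q = 0.5 * 0.66 * 272.8^2 = 24558.5472 Pa
Step 2: Drag D = q * S * CD = 24558.5472 * 62.3 * 0.0267
Step 3: D = 40850.9 N

40850.9


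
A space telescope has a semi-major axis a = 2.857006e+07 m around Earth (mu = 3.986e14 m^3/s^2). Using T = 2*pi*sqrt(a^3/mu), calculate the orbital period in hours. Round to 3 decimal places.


Step 1: a^3 / mu = 2.332026e+22 / 3.986e14 = 5.850543e+07
Step 2: sqrt(5.850543e+07) = 7648.8841 s
Step 3: T = 2*pi * 7648.8841 = 48059.36 s
Step 4: T in hours = 48059.36 / 3600 = 13.350 hours

13.350


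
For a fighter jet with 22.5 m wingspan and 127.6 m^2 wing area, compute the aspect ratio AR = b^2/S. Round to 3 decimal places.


Step 1: b^2 = 22.5^2 = 506.25
Step 2: AR = 506.25 / 127.6 = 3.967

3.967


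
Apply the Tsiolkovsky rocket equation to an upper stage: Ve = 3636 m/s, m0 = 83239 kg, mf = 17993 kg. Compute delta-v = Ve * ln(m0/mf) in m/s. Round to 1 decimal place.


Step 1: Mass ratio m0/mf = 83239 / 17993 = 4.626188
Step 2: ln(4.626188) = 1.531733
Step 3: delta-v = 3636 * 1.531733 = 5569.4 m/s

5569.4


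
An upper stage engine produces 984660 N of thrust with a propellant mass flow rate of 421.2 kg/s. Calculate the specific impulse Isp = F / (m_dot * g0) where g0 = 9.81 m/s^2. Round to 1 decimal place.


Step 1: m_dot * g0 = 421.2 * 9.81 = 4131.97
Step 2: Isp = 984660 / 4131.97 = 238.3 s

238.3


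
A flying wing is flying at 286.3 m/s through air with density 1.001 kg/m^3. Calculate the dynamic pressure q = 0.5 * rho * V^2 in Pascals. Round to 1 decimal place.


Step 1: V^2 = 286.3^2 = 81967.69
Step 2: q = 0.5 * 1.001 * 81967.69
Step 3: q = 41024.8 Pa

41024.8


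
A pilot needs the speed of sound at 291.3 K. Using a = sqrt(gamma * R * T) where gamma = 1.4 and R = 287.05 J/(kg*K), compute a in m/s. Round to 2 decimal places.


Step 1: gamma * R * T = 1.4 * 287.05 * 291.3 = 117064.731
Step 2: a = sqrt(117064.731) = 342.15 m/s

342.15


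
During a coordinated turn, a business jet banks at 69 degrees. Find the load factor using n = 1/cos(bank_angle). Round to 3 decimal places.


Step 1: Convert 69 degrees to radians = 1.204277
Step 2: cos(69 deg) = 0.358368
Step 3: n = 1 / 0.358368 = 2.790

2.790


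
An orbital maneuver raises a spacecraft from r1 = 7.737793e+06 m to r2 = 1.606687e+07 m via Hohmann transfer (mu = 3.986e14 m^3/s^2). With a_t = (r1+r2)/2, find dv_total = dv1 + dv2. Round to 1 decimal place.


Step 1: Transfer semi-major axis a_t = (7.737793e+06 + 1.606687e+07) / 2 = 1.190233e+07 m
Step 2: v1 (circular at r1) = sqrt(mu/r1) = 7177.28 m/s
Step 3: v_t1 = sqrt(mu*(2/r1 - 1/a_t)) = 8338.92 m/s
Step 4: dv1 = |8338.92 - 7177.28| = 1161.63 m/s
Step 5: v2 (circular at r2) = 4980.84 m/s, v_t2 = 4016.02 m/s
Step 6: dv2 = |4980.84 - 4016.02| = 964.83 m/s
Step 7: Total delta-v = 1161.63 + 964.83 = 2126.5 m/s

2126.5


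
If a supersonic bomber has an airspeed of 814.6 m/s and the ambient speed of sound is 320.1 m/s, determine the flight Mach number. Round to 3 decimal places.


Step 1: M = V / a = 814.6 / 320.1
Step 2: M = 2.545

2.545


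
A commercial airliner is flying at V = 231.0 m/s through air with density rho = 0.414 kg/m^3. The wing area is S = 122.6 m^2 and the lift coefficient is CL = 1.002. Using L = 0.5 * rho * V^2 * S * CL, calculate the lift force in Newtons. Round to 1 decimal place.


Step 1: Calculate dynamic pressure q = 0.5 * 0.414 * 231.0^2 = 0.5 * 0.414 * 53361.0 = 11045.727 Pa
Step 2: Multiply by wing area and lift coefficient: L = 11045.727 * 122.6 * 1.002
Step 3: L = 1354206.1302 * 1.002 = 1356914.5 N

1356914.5


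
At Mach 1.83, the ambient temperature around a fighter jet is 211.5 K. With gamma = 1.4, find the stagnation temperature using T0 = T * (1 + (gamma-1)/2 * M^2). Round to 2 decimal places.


Step 1: (gamma-1)/2 = 0.2
Step 2: M^2 = 3.3489
Step 3: 1 + 0.2 * 3.3489 = 1.66978
Step 4: T0 = 211.5 * 1.66978 = 353.16 K

353.16


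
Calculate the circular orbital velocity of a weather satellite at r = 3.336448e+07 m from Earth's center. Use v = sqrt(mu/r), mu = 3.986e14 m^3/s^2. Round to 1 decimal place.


Step 1: mu / r = 3.986e14 / 3.336448e+07 = 11946836.8756
Step 2: v = sqrt(11946836.8756) = 3456.4 m/s

3456.4


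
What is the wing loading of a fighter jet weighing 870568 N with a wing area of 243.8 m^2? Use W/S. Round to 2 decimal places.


Step 1: Wing loading = W / S = 870568 / 243.8
Step 2: Wing loading = 3570.83 N/m^2

3570.83


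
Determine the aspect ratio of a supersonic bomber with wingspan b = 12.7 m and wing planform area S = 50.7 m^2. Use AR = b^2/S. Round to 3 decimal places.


Step 1: b^2 = 12.7^2 = 161.29
Step 2: AR = 161.29 / 50.7 = 3.181

3.181


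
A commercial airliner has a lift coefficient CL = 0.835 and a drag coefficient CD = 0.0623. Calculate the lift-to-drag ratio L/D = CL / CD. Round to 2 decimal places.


Step 1: L/D = CL / CD = 0.835 / 0.0623
Step 2: L/D = 13.40

13.40


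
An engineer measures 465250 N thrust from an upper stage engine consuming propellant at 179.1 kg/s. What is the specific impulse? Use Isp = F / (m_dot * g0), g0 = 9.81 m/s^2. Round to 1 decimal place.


Step 1: m_dot * g0 = 179.1 * 9.81 = 1756.97
Step 2: Isp = 465250 / 1756.97 = 264.8 s

264.8


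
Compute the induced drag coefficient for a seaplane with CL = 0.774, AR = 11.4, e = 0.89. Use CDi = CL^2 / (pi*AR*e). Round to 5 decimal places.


Step 1: CL^2 = 0.774^2 = 0.599076
Step 2: pi * AR * e = 3.14159 * 11.4 * 0.89 = 31.874599
Step 3: CDi = 0.599076 / 31.874599 = 0.01879

0.01879


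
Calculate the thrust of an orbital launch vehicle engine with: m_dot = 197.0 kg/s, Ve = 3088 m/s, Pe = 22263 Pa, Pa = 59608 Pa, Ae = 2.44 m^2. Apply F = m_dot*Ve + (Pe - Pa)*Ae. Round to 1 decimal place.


Step 1: Momentum thrust = m_dot * Ve = 197.0 * 3088 = 608336.0 N
Step 2: Pressure thrust = (Pe - Pa) * Ae = (22263 - 59608) * 2.44 = -91121.80 N
Step 3: Total thrust F = 608336.0 + -91121.80 = 517214.2 N

517214.2


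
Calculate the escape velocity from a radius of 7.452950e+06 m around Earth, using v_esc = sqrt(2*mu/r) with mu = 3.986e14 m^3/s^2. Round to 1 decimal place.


Step 1: 2*mu/r = 2 * 3.986e14 / 7.452950e+06 = 106964356.3958
Step 2: v_esc = sqrt(106964356.3958) = 10342.4 m/s

10342.4


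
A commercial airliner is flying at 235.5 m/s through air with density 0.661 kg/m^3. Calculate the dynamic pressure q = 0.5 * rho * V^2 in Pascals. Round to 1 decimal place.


Step 1: V^2 = 235.5^2 = 55460.25
Step 2: q = 0.5 * 0.661 * 55460.25
Step 3: q = 18329.6 Pa

18329.6


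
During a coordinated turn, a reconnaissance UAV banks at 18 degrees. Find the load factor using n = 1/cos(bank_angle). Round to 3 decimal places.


Step 1: Convert 18 degrees to radians = 0.314159
Step 2: cos(18 deg) = 0.951057
Step 3: n = 1 / 0.951057 = 1.051

1.051


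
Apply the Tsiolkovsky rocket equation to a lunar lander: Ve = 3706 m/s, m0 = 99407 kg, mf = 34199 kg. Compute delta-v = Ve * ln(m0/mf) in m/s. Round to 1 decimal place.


Step 1: Mass ratio m0/mf = 99407 / 34199 = 2.906722
Step 2: ln(2.906722) = 1.067026
Step 3: delta-v = 3706 * 1.067026 = 3954.4 m/s

3954.4


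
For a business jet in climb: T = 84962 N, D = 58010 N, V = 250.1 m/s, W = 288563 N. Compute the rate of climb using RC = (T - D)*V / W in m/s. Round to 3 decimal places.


Step 1: Excess thrust = T - D = 84962 - 58010 = 26952 N
Step 2: Excess power = 26952 * 250.1 = 6740695.2 W
Step 3: RC = 6740695.2 / 288563 = 23.360 m/s

23.360


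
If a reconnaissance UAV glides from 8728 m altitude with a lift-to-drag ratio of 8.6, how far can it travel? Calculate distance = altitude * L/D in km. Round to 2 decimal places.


Step 1: Glide distance = altitude * L/D = 8728 * 8.6 = 75060.8 m
Step 2: Convert to km: 75060.8 / 1000 = 75.06 km

75.06


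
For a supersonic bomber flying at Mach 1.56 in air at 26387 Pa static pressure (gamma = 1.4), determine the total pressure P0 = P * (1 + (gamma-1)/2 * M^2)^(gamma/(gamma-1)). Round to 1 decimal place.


Step 1: (gamma-1)/2 * M^2 = 0.2 * 2.4336 = 0.48672
Step 2: 1 + 0.48672 = 1.48672
Step 3: Exponent gamma/(gamma-1) = 3.5
Step 4: P0 = 26387 * 1.48672^3.5 = 105728.5 Pa

105728.5


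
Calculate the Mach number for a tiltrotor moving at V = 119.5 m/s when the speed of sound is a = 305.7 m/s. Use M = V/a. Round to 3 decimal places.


Step 1: M = V / a = 119.5 / 305.7
Step 2: M = 0.391

0.391


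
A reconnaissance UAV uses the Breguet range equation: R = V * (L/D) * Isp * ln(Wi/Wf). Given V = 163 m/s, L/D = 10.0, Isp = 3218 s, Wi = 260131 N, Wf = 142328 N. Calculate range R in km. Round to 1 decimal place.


Step 1: Coefficient = V * (L/D) * Isp = 163 * 10.0 * 3218 = 5245340.0 m
Step 2: Wi/Wf = 260131 / 142328 = 1.827687
Step 3: ln(1.827687) = 0.603051
Step 4: R = 5245340.0 * 0.603051 = 3163208.0 m = 3163.2 km

3163.2


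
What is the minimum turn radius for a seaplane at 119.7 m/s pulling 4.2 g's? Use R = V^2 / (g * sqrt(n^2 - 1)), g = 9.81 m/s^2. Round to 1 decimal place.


Step 1: V^2 = 119.7^2 = 14328.09
Step 2: n^2 - 1 = 4.2^2 - 1 = 16.64
Step 3: sqrt(16.64) = 4.079216
Step 4: R = 14328.09 / (9.81 * 4.079216) = 358.0 m

358.0


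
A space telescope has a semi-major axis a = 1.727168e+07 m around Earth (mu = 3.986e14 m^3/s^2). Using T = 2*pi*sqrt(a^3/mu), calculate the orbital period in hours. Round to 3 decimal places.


Step 1: a^3 / mu = 5.152331e+21 / 3.986e14 = 1.292607e+07
Step 2: sqrt(1.292607e+07) = 3595.2842 s
Step 3: T = 2*pi * 3595.2842 = 22589.84 s
Step 4: T in hours = 22589.84 / 3600 = 6.275 hours

6.275


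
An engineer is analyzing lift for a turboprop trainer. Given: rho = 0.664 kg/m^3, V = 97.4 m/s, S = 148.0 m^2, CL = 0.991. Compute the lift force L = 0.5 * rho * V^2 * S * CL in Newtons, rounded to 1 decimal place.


Step 1: Calculate dynamic pressure q = 0.5 * 0.664 * 97.4^2 = 0.5 * 0.664 * 9486.76 = 3149.6043 Pa
Step 2: Multiply by wing area and lift coefficient: L = 3149.6043 * 148.0 * 0.991
Step 3: L = 466141.4394 * 0.991 = 461946.2 N

461946.2


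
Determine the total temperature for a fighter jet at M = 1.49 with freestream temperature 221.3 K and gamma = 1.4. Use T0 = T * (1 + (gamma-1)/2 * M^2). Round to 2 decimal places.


Step 1: (gamma-1)/2 = 0.2
Step 2: M^2 = 2.2201
Step 3: 1 + 0.2 * 2.2201 = 1.44402
Step 4: T0 = 221.3 * 1.44402 = 319.56 K

319.56


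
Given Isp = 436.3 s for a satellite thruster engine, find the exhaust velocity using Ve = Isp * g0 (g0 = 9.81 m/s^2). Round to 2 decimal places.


Step 1: Ve = Isp * g0 = 436.3 * 9.81
Step 2: Ve = 4280.10 m/s

4280.10


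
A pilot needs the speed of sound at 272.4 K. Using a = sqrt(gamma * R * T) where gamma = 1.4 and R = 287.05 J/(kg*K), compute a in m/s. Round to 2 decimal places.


Step 1: gamma * R * T = 1.4 * 287.05 * 272.4 = 109469.388
Step 2: a = sqrt(109469.388) = 330.86 m/s

330.86


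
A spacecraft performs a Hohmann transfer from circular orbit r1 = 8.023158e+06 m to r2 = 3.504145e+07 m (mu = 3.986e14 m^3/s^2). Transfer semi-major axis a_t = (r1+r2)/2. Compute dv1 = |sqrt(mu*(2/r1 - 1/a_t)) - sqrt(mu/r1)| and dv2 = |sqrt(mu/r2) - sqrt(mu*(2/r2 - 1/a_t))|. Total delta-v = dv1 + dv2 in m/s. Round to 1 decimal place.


Step 1: Transfer semi-major axis a_t = (8.023158e+06 + 3.504145e+07) / 2 = 2.153230e+07 m
Step 2: v1 (circular at r1) = sqrt(mu/r1) = 7048.49 m/s
Step 3: v_t1 = sqrt(mu*(2/r1 - 1/a_t)) = 8991.7 m/s
Step 4: dv1 = |8991.7 - 7048.49| = 1943.21 m/s
Step 5: v2 (circular at r2) = 3372.7 m/s, v_t2 = 2058.76 m/s
Step 6: dv2 = |3372.7 - 2058.76| = 1313.94 m/s
Step 7: Total delta-v = 1943.21 + 1313.94 = 3257.2 m/s

3257.2


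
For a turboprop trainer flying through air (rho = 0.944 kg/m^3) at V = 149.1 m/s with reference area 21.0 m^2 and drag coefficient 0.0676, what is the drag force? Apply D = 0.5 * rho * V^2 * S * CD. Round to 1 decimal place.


Step 1: Dynamic pressure q = 0.5 * 0.944 * 149.1^2 = 10492.9423 Pa
Step 2: Drag D = q * S * CD = 10492.9423 * 21.0 * 0.0676
Step 3: D = 14895.8 N

14895.8


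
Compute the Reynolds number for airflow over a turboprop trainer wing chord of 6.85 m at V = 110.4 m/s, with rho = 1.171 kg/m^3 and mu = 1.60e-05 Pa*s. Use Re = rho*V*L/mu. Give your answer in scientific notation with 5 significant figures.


Step 1: Numerator = rho * V * L = 1.171 * 110.4 * 6.85 = 885.55704
Step 2: Re = 885.55704 / 1.60e-05
Step 3: Re = 5.5347e+07

5.5347e+07


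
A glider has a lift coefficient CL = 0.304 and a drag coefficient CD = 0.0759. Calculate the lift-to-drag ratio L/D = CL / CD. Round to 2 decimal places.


Step 1: L/D = CL / CD = 0.304 / 0.0759
Step 2: L/D = 4.01

4.01


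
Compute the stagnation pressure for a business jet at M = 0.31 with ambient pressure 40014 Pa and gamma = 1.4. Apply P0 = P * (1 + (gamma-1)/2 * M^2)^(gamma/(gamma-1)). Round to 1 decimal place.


Step 1: (gamma-1)/2 * M^2 = 0.2 * 0.0961 = 0.01922
Step 2: 1 + 0.01922 = 1.01922
Step 3: Exponent gamma/(gamma-1) = 3.5
Step 4: P0 = 40014 * 1.01922^3.5 = 42771.0 Pa

42771.0


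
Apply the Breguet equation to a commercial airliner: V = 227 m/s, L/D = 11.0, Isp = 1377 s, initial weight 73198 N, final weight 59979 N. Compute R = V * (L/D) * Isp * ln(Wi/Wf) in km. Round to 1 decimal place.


Step 1: Coefficient = V * (L/D) * Isp = 227 * 11.0 * 1377 = 3438369.0 m
Step 2: Wi/Wf = 73198 / 59979 = 1.220394
Step 3: ln(1.220394) = 0.199174
Step 4: R = 3438369.0 * 0.199174 = 684832.3 m = 684.8 km

684.8


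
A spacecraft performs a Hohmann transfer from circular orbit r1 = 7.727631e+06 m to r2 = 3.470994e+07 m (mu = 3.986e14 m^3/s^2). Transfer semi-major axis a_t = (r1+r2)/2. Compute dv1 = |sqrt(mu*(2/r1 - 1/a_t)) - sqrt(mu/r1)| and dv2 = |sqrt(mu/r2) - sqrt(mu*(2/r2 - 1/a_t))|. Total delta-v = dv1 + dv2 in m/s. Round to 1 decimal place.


Step 1: Transfer semi-major axis a_t = (7.727631e+06 + 3.470994e+07) / 2 = 2.121879e+07 m
Step 2: v1 (circular at r1) = sqrt(mu/r1) = 7182.0 m/s
Step 3: v_t1 = sqrt(mu*(2/r1 - 1/a_t)) = 9185.7 m/s
Step 4: dv1 = |9185.7 - 7182.0| = 2003.7 m/s
Step 5: v2 (circular at r2) = 3388.77 m/s, v_t2 = 2045.05 m/s
Step 6: dv2 = |3388.77 - 2045.05| = 1343.71 m/s
Step 7: Total delta-v = 2003.7 + 1343.71 = 3347.4 m/s

3347.4


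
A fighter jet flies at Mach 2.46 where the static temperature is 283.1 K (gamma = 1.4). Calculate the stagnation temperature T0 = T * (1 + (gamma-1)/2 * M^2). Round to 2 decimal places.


Step 1: (gamma-1)/2 = 0.2
Step 2: M^2 = 6.0516
Step 3: 1 + 0.2 * 6.0516 = 2.21032
Step 4: T0 = 283.1 * 2.21032 = 625.74 K

625.74


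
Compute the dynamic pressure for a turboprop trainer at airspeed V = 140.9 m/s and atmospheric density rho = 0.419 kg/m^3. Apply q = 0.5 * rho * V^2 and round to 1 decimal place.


Step 1: V^2 = 140.9^2 = 19852.81
Step 2: q = 0.5 * 0.419 * 19852.81
Step 3: q = 4159.2 Pa

4159.2


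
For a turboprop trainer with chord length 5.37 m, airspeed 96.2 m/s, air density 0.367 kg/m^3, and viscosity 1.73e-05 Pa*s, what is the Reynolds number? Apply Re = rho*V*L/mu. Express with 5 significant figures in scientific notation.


Step 1: Numerator = rho * V * L = 0.367 * 96.2 * 5.37 = 189.589998
Step 2: Re = 189.589998 / 1.73e-05
Step 3: Re = 1.0959e+07

1.0959e+07


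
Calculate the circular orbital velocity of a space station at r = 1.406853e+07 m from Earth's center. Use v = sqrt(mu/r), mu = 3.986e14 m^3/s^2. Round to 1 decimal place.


Step 1: mu / r = 3.986e14 / 1.406853e+07 = 28332739.8101
Step 2: v = sqrt(28332739.8101) = 5322.9 m/s

5322.9


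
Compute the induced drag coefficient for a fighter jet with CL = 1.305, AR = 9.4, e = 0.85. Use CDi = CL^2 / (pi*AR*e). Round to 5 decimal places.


Step 1: CL^2 = 1.305^2 = 1.703025
Step 2: pi * AR * e = 3.14159 * 9.4 * 0.85 = 25.101325
Step 3: CDi = 1.703025 / 25.101325 = 0.06785

0.06785


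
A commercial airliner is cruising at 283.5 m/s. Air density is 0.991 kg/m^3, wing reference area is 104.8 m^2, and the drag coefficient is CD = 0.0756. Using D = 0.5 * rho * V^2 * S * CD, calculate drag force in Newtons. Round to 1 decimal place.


Step 1: Dynamic pressure q = 0.5 * 0.991 * 283.5^2 = 39824.4499 Pa
Step 2: Drag D = q * S * CD = 39824.4499 * 104.8 * 0.0756
Step 3: D = 315524.3 N

315524.3


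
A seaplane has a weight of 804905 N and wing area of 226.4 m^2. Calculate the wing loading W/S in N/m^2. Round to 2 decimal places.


Step 1: Wing loading = W / S = 804905 / 226.4
Step 2: Wing loading = 3555.23 N/m^2

3555.23


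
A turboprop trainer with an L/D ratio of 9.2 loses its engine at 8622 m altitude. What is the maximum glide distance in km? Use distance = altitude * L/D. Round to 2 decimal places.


Step 1: Glide distance = altitude * L/D = 8622 * 9.2 = 79322.4 m
Step 2: Convert to km: 79322.4 / 1000 = 79.32 km

79.32


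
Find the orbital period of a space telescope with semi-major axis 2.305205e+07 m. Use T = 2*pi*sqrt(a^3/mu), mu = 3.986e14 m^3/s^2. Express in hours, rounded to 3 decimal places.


Step 1: a^3 / mu = 1.224979e+22 / 3.986e14 = 3.073204e+07
Step 2: sqrt(3.073204e+07) = 5543.6485 s
Step 3: T = 2*pi * 5543.6485 = 34831.77 s
Step 4: T in hours = 34831.77 / 3600 = 9.675 hours

9.675


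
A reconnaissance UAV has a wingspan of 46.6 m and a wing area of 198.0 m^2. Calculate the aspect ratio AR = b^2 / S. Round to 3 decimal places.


Step 1: b^2 = 46.6^2 = 2171.56
Step 2: AR = 2171.56 / 198.0 = 10.967

10.967


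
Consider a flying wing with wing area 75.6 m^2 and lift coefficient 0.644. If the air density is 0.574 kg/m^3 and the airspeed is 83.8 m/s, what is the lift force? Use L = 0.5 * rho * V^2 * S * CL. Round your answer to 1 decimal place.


Step 1: Calculate dynamic pressure q = 0.5 * 0.574 * 83.8^2 = 0.5 * 0.574 * 7022.44 = 2015.4403 Pa
Step 2: Multiply by wing area and lift coefficient: L = 2015.4403 * 75.6 * 0.644
Step 3: L = 152367.2852 * 0.644 = 98124.5 N

98124.5


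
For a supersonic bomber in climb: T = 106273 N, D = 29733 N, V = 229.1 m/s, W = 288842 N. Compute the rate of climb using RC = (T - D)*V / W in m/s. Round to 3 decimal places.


Step 1: Excess thrust = T - D = 106273 - 29733 = 76540 N
Step 2: Excess power = 76540 * 229.1 = 17535314.0 W
Step 3: RC = 17535314.0 / 288842 = 60.709 m/s

60.709


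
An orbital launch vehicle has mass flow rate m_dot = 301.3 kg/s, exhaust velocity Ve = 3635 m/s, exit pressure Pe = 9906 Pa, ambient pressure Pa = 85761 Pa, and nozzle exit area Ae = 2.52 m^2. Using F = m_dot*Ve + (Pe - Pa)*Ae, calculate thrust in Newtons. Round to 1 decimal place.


Step 1: Momentum thrust = m_dot * Ve = 301.3 * 3635 = 1095225.5 N
Step 2: Pressure thrust = (Pe - Pa) * Ae = (9906 - 85761) * 2.52 = -191154.60 N
Step 3: Total thrust F = 1095225.5 + -191154.60 = 904070.9 N

904070.9


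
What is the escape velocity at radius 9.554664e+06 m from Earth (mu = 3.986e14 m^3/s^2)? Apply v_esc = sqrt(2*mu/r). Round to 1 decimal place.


Step 1: 2*mu/r = 2 * 3.986e14 / 9.554664e+06 = 83435691.7208
Step 2: v_esc = sqrt(83435691.7208) = 9134.3 m/s

9134.3


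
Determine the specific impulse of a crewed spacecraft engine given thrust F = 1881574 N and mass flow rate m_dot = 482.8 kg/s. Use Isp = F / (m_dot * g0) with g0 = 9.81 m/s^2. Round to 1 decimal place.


Step 1: m_dot * g0 = 482.8 * 9.81 = 4736.27
Step 2: Isp = 1881574 / 4736.27 = 397.3 s

397.3


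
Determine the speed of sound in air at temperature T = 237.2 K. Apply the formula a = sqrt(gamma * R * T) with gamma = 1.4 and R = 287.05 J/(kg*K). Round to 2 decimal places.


Step 1: gamma * R * T = 1.4 * 287.05 * 237.2 = 95323.564
Step 2: a = sqrt(95323.564) = 308.75 m/s

308.75


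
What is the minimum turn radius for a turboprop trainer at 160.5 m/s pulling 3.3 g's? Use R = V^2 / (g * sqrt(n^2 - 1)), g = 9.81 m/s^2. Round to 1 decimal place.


Step 1: V^2 = 160.5^2 = 25760.25
Step 2: n^2 - 1 = 3.3^2 - 1 = 9.89
Step 3: sqrt(9.89) = 3.144837
Step 4: R = 25760.25 / (9.81 * 3.144837) = 835.0 m

835.0


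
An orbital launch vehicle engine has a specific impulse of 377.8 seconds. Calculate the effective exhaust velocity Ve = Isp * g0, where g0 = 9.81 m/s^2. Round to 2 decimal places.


Step 1: Ve = Isp * g0 = 377.8 * 9.81
Step 2: Ve = 3706.22 m/s

3706.22


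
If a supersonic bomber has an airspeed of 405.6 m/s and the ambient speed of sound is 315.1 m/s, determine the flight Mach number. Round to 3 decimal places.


Step 1: M = V / a = 405.6 / 315.1
Step 2: M = 1.287

1.287


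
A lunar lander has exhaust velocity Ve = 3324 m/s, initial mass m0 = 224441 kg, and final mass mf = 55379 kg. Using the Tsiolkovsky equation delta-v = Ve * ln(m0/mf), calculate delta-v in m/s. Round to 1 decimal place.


Step 1: Mass ratio m0/mf = 224441 / 55379 = 4.052818
Step 2: ln(4.052818) = 1.399412
Step 3: delta-v = 3324 * 1.399412 = 4651.6 m/s

4651.6


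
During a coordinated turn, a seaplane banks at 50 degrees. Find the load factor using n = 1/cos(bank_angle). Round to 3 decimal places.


Step 1: Convert 50 degrees to radians = 0.872665
Step 2: cos(50 deg) = 0.642788
Step 3: n = 1 / 0.642788 = 1.556

1.556


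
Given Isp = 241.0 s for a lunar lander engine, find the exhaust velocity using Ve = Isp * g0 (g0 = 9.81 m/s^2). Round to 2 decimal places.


Step 1: Ve = Isp * g0 = 241.0 * 9.81
Step 2: Ve = 2364.21 m/s

2364.21


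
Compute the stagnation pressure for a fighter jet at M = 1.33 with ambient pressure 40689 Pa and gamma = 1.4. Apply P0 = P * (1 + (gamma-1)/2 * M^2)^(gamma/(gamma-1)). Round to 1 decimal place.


Step 1: (gamma-1)/2 * M^2 = 0.2 * 1.7689 = 0.35378
Step 2: 1 + 0.35378 = 1.35378
Step 3: Exponent gamma/(gamma-1) = 3.5
Step 4: P0 = 40689 * 1.35378^3.5 = 117461.4 Pa

117461.4


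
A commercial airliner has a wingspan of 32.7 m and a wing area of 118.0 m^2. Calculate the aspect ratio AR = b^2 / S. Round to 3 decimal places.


Step 1: b^2 = 32.7^2 = 1069.29
Step 2: AR = 1069.29 / 118.0 = 9.062

9.062


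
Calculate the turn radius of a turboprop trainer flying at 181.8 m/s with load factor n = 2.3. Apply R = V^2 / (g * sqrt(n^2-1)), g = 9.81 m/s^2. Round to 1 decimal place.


Step 1: V^2 = 181.8^2 = 33051.24
Step 2: n^2 - 1 = 2.3^2 - 1 = 4.29
Step 3: sqrt(4.29) = 2.071232
Step 4: R = 33051.24 / (9.81 * 2.071232) = 1626.6 m

1626.6


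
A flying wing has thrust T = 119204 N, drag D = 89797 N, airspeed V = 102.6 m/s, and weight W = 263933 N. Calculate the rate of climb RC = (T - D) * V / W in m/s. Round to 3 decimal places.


Step 1: Excess thrust = T - D = 119204 - 89797 = 29407 N
Step 2: Excess power = 29407 * 102.6 = 3017158.2 W
Step 3: RC = 3017158.2 / 263933 = 11.432 m/s

11.432


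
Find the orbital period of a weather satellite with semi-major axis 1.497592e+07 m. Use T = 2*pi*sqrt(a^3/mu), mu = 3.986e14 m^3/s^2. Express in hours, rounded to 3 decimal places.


Step 1: a^3 / mu = 3.358772e+21 / 3.986e14 = 8.426423e+06
Step 2: sqrt(8.426423e+06) = 2902.8301 s
Step 3: T = 2*pi * 2902.8301 = 18239.02 s
Step 4: T in hours = 18239.02 / 3600 = 5.066 hours

5.066


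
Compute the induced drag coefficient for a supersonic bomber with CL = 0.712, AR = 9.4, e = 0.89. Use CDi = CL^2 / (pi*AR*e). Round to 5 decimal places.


Step 1: CL^2 = 0.712^2 = 0.506944
Step 2: pi * AR * e = 3.14159 * 9.4 * 0.89 = 26.282564
Step 3: CDi = 0.506944 / 26.282564 = 0.01929

0.01929


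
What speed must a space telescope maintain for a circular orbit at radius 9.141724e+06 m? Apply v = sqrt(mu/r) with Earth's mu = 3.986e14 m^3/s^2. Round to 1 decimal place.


Step 1: mu / r = 3.986e14 / 9.141724e+06 = 43602278.9574
Step 2: v = sqrt(43602278.9574) = 6603.2 m/s

6603.2


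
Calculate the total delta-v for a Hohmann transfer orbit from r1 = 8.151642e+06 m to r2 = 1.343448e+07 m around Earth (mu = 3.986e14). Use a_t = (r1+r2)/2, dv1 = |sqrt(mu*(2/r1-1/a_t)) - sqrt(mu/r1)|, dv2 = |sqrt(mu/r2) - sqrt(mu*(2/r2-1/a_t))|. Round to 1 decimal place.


Step 1: Transfer semi-major axis a_t = (8.151642e+06 + 1.343448e+07) / 2 = 1.079306e+07 m
Step 2: v1 (circular at r1) = sqrt(mu/r1) = 6992.72 m/s
Step 3: v_t1 = sqrt(mu*(2/r1 - 1/a_t)) = 7801.61 m/s
Step 4: dv1 = |7801.61 - 6992.72| = 808.89 m/s
Step 5: v2 (circular at r2) = 5447.01 m/s, v_t2 = 4733.78 m/s
Step 6: dv2 = |5447.01 - 4733.78| = 713.23 m/s
Step 7: Total delta-v = 808.89 + 713.23 = 1522.1 m/s

1522.1


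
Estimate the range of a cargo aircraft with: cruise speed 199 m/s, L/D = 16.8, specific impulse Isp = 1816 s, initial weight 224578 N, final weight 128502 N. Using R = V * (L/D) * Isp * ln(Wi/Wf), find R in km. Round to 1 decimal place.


Step 1: Coefficient = V * (L/D) * Isp = 199 * 16.8 * 1816 = 6071251.2 m
Step 2: Wi/Wf = 224578 / 128502 = 1.747662
Step 3: ln(1.747662) = 0.558279
Step 4: R = 6071251.2 * 0.558279 = 3389449.7 m = 3389.4 km

3389.4


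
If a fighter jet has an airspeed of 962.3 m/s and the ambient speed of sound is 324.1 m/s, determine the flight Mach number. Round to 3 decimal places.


Step 1: M = V / a = 962.3 / 324.1
Step 2: M = 2.969

2.969


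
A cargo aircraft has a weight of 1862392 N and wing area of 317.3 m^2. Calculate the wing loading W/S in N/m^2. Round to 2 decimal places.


Step 1: Wing loading = W / S = 1862392 / 317.3
Step 2: Wing loading = 5869.50 N/m^2

5869.50


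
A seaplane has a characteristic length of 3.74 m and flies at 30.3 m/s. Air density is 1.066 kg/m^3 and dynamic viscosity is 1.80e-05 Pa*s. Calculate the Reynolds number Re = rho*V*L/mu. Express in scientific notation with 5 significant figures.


Step 1: Numerator = rho * V * L = 1.066 * 30.3 * 3.74 = 120.801252
Step 2: Re = 120.801252 / 1.80e-05
Step 3: Re = 6.7112e+06

6.7112e+06


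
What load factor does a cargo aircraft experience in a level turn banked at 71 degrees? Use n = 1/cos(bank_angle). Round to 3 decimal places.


Step 1: Convert 71 degrees to radians = 1.239184
Step 2: cos(71 deg) = 0.325568
Step 3: n = 1 / 0.325568 = 3.072

3.072


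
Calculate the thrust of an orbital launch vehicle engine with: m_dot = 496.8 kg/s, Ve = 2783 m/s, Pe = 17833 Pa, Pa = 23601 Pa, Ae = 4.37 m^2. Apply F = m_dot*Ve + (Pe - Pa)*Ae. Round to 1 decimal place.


Step 1: Momentum thrust = m_dot * Ve = 496.8 * 2783 = 1382594.4 N
Step 2: Pressure thrust = (Pe - Pa) * Ae = (17833 - 23601) * 4.37 = -25206.16 N
Step 3: Total thrust F = 1382594.4 + -25206.16 = 1357388.2 N

1357388.2


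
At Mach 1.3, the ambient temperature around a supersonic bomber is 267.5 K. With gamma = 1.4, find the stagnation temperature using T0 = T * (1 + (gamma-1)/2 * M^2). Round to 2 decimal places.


Step 1: (gamma-1)/2 = 0.2
Step 2: M^2 = 1.69
Step 3: 1 + 0.2 * 1.69 = 1.338
Step 4: T0 = 267.5 * 1.338 = 357.92 K

357.92


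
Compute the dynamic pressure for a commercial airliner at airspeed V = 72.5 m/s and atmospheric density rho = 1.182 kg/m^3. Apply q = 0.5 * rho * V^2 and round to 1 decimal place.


Step 1: V^2 = 72.5^2 = 5256.25
Step 2: q = 0.5 * 1.182 * 5256.25
Step 3: q = 3106.4 Pa

3106.4


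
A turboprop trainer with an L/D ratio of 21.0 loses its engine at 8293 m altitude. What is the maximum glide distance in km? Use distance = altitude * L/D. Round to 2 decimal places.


Step 1: Glide distance = altitude * L/D = 8293 * 21.0 = 174153.0 m
Step 2: Convert to km: 174153.0 / 1000 = 174.15 km

174.15


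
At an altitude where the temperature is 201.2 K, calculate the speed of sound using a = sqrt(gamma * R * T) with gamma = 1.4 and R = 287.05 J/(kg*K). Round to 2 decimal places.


Step 1: gamma * R * T = 1.4 * 287.05 * 201.2 = 80856.244
Step 2: a = sqrt(80856.244) = 284.35 m/s

284.35


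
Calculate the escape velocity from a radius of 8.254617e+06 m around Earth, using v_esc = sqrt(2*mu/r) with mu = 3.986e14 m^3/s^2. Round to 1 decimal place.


Step 1: 2*mu/r = 2 * 3.986e14 / 8.254617e+06 = 96576255.4459
Step 2: v_esc = sqrt(96576255.4459) = 9827.3 m/s

9827.3


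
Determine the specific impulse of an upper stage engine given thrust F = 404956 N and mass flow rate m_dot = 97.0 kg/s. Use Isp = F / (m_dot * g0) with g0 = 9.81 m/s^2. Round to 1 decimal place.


Step 1: m_dot * g0 = 97.0 * 9.81 = 951.57
Step 2: Isp = 404956 / 951.57 = 425.6 s

425.6


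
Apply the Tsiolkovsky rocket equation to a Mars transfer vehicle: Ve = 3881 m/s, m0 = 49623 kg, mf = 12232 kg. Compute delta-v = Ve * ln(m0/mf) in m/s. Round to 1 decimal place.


Step 1: Mass ratio m0/mf = 49623 / 12232 = 4.056818
Step 2: ln(4.056818) = 1.400399
Step 3: delta-v = 3881 * 1.400399 = 5434.9 m/s

5434.9


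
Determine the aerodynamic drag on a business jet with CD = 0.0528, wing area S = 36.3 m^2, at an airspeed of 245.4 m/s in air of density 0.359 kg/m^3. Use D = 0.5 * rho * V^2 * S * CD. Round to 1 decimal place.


Step 1: Dynamic pressure q = 0.5 * 0.359 * 245.4^2 = 10809.6982 Pa
Step 2: Drag D = q * S * CD = 10809.6982 * 36.3 * 0.0528
Step 3: D = 20718.3 N

20718.3


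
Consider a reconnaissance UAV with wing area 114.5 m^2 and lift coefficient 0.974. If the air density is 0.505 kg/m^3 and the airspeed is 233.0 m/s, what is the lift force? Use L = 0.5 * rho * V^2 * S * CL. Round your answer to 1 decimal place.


Step 1: Calculate dynamic pressure q = 0.5 * 0.505 * 233.0^2 = 0.5 * 0.505 * 54289.0 = 13707.9725 Pa
Step 2: Multiply by wing area and lift coefficient: L = 13707.9725 * 114.5 * 0.974
Step 3: L = 1569562.8513 * 0.974 = 1528754.2 N

1528754.2


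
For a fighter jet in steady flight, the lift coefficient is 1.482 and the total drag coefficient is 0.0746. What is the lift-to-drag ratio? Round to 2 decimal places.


Step 1: L/D = CL / CD = 1.482 / 0.0746
Step 2: L/D = 19.87

19.87


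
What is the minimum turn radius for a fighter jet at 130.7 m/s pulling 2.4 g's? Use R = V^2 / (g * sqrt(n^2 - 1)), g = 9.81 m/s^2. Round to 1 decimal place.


Step 1: V^2 = 130.7^2 = 17082.49
Step 2: n^2 - 1 = 2.4^2 - 1 = 4.76
Step 3: sqrt(4.76) = 2.181742
Step 4: R = 17082.49 / (9.81 * 2.181742) = 798.1 m

798.1


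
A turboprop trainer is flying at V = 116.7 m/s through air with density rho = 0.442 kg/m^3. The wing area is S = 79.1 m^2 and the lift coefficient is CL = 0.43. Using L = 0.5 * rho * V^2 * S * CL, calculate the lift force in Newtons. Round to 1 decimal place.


Step 1: Calculate dynamic pressure q = 0.5 * 0.442 * 116.7^2 = 0.5 * 0.442 * 13618.89 = 3009.7747 Pa
Step 2: Multiply by wing area and lift coefficient: L = 3009.7747 * 79.1 * 0.43
Step 3: L = 238073.178 * 0.43 = 102371.5 N

102371.5


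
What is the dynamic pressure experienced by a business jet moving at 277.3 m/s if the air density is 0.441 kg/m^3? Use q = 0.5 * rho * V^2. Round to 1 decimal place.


Step 1: V^2 = 277.3^2 = 76895.29
Step 2: q = 0.5 * 0.441 * 76895.29
Step 3: q = 16955.4 Pa

16955.4


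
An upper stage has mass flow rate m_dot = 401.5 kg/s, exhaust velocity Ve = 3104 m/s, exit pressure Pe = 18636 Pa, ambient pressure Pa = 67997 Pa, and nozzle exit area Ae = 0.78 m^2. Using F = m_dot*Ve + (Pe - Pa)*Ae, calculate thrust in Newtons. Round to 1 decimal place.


Step 1: Momentum thrust = m_dot * Ve = 401.5 * 3104 = 1246256.0 N
Step 2: Pressure thrust = (Pe - Pa) * Ae = (18636 - 67997) * 0.78 = -38501.58 N
Step 3: Total thrust F = 1246256.0 + -38501.58 = 1207754.4 N

1207754.4


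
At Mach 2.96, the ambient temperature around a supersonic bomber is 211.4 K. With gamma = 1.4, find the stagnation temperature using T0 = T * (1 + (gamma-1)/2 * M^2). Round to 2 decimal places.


Step 1: (gamma-1)/2 = 0.2
Step 2: M^2 = 8.7616
Step 3: 1 + 0.2 * 8.7616 = 2.75232
Step 4: T0 = 211.4 * 2.75232 = 581.84 K

581.84
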